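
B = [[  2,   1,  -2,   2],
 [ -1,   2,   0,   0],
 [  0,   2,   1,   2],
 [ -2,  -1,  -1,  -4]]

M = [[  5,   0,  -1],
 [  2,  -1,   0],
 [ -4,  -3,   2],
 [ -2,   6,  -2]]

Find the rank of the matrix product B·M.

2

First compute BM:
[[ 16,  17, -10],
 [ -1,  -2,   1],
 [ -4,   7,  -2],
 [  0, -20,   8]]
Now row reduce the product.
R2 ← R2 + (1/16)·R1: [0, -15/16, 3/8]
R3 ← R3 + (1/4)·R1: [0, 45/4, -9/2]
R3 ← R3 + (12)·R2: [0, 0, 0]
R4 ← R4 − (64/3)·R2: [0, 0, 0]
2 nonzero rows, so rank(BM) = 2.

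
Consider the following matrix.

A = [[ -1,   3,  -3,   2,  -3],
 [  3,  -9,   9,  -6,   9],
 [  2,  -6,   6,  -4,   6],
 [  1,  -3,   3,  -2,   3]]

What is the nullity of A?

4

Row reduce to echelon form.
R2 ← R2 + (3)·R1: [0, 0, 0, 0, 0]
R3 ← R3 + (2)·R1: [0, 0, 0, 0, 0]
R4 ← R4 + R1: [0, 0, 0, 0, 0]
1 nonzero row, so rank(A) = 1.
A has 5 columns; by rank–nullity, nullity = 5 − 1 = 4.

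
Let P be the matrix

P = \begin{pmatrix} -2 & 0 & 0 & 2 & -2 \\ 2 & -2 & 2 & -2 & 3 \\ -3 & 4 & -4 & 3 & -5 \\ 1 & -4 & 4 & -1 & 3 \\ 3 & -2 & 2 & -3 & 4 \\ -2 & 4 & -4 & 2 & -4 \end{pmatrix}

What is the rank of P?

2

Row reduce to echelon form.
R2 ← R2 + R1: [0, -2, 2, 0, 1]
R3 ← R3 − (3/2)·R1: [0, 4, -4, 0, -2]
R4 ← R4 + (1/2)·R1: [0, -4, 4, 0, 2]
R5 ← R5 + (3/2)·R1: [0, -2, 2, 0, 1]
R6 ← R6 − R1: [0, 4, -4, 0, -2]
R3 ← R3 + (2)·R2: [0, 0, 0, 0, 0]
R4 ← R4 − (2)·R2: [0, 0, 0, 0, 0]
R5 ← R5 − R2: [0, 0, 0, 0, 0]
R6 ← R6 + (2)·R2: [0, 0, 0, 0, 0]
Echelon form has 2 nonzero rows, so rank(P) = 2.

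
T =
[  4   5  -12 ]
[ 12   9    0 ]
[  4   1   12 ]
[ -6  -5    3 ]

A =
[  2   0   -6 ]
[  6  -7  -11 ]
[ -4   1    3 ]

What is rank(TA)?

First compute TA:
[[ 86, -47, -115],
 [ 78, -63, -171],
 [-34,   5,   1],
 [-54,  38, 100]]
Now row reduce the product.
R2 ← R2 − (39/43)·R1: [0, -876/43, -2868/43]
R3 ← R3 + (17/43)·R1: [0, -584/43, -1912/43]
R4 ← R4 + (27/43)·R1: [0, 365/43, 1195/43]
R3 ← R3 − (2/3)·R2: [0, 0, 0]
R4 ← R4 + (5/12)·R2: [0, 0, 0]
2 nonzero rows, so rank(TA) = 2.

2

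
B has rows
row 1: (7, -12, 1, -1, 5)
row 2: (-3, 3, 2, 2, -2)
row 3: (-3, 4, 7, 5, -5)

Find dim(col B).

Row reduce to echelon form.
R2 ← R2 + (3/7)·R1: [0, -15/7, 17/7, 11/7, 1/7]
R3 ← R3 + (3/7)·R1: [0, -8/7, 52/7, 32/7, -20/7]
R3 ← R3 − (8/15)·R2: [0, 0, 92/15, 56/15, -44/15]
Echelon form has 3 nonzero rows, so rank(B) = 3.
The column space has dimension equal to the rank: 3.

3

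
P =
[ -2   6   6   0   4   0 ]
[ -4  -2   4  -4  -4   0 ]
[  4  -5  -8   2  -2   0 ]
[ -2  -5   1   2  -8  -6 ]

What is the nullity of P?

Row reduce to echelon form.
R2 ← R2 − (2)·R1: [0, -14, -8, -4, -12, 0]
R3 ← R3 + (2)·R1: [0, 7, 4, 2, 6, 0]
R4 ← R4 − R1: [0, -11, -5, 2, -12, -6]
R3 ← R3 + (1/2)·R2: [0, 0, 0, 0, 0, 0]
R4 ← R4 − (11/14)·R2: [0, 0, 9/7, 36/7, -18/7, -6]
Swap R3 ↔ R4
3 nonzero rows, so rank(P) = 3.
P has 6 columns; by rank–nullity, nullity = 6 − 3 = 3.

3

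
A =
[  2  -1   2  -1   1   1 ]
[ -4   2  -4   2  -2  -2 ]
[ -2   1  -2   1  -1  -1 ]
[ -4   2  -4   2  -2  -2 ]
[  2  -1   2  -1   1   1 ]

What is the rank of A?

Row reduce to echelon form.
R2 ← R2 + (2)·R1: [0, 0, 0, 0, 0, 0]
R3 ← R3 + R1: [0, 0, 0, 0, 0, 0]
R4 ← R4 + (2)·R1: [0, 0, 0, 0, 0, 0]
R5 ← R5 − R1: [0, 0, 0, 0, 0, 0]
Echelon form has 1 nonzero row, so rank(A) = 1.

1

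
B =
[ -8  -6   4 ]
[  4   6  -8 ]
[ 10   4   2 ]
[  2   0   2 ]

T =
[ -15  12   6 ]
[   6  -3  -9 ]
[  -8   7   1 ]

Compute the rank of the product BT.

2

First compute BT:
[[ 52, -50,  10],
 [ 40, -26, -38],
 [-142, 122,  26],
 [-46,  38,  14]]
Now row reduce the product.
R2 ← R2 − (10/13)·R1: [0, 162/13, -594/13]
R3 ← R3 + (71/26)·R1: [0, -189/13, 693/13]
R4 ← R4 + (23/26)·R1: [0, -81/13, 297/13]
R3 ← R3 + (7/6)·R2: [0, 0, 0]
R4 ← R4 + (1/2)·R2: [0, 0, 0]
2 nonzero rows, so rank(BT) = 2.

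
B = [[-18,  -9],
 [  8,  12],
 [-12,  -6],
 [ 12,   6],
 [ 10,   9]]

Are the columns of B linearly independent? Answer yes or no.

yes

Row reduce B to echelon form.
R2 ← R2 + (4/9)·R1: [0, 8]
R3 ← R3 − (2/3)·R1: [0, 0]
R4 ← R4 + (2/3)·R1: [0, 0]
R5 ← R5 + (5/9)·R1: [0, 4]
R5 ← R5 − (1/2)·R2: [0, 0]
2 pivots among 2 columns.
Every column is a pivot column, so the columns are linearly independent.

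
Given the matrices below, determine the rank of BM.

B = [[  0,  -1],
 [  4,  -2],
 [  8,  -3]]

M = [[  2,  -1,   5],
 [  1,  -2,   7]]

2

First compute BM:
[[ -1,   2,  -7],
 [  6,   0,   6],
 [ 13,  -2,  19]]
Now row reduce the product.
R2 ← R2 + (6)·R1: [0, 12, -36]
R3 ← R3 + (13)·R1: [0, 24, -72]
R3 ← R3 − (2)·R2: [0, 0, 0]
2 nonzero rows, so rank(BM) = 2.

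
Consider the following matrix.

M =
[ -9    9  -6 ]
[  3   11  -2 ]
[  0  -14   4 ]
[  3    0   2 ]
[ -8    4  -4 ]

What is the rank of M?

Row reduce to echelon form.
R2 ← R2 + (1/3)·R1: [0, 14, -4]
R4 ← R4 + (1/3)·R1: [0, 3, 0]
R5 ← R5 − (8/9)·R1: [0, -4, 4/3]
R3 ← R3 + R2: [0, 0, 0]
R4 ← R4 − (3/14)·R2: [0, 0, 6/7]
R5 ← R5 + (2/7)·R2: [0, 0, 4/21]
Swap R3 ↔ R4
R5 ← R5 − (2/9)·R3: [0, 0, 0]
Echelon form has 3 nonzero rows, so rank(M) = 3.

3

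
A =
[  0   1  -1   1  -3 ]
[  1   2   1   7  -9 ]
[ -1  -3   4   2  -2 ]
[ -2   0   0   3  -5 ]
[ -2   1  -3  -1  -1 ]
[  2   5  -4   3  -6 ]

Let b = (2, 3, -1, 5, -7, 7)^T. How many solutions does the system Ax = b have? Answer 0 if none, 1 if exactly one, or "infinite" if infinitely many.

0

Row reduce the augmented matrix [A | b].
Swap R1 ↔ R2
R3 ← R3 + R1: [0, -1, 5, 9, -11, 2]
R4 ← R4 + (2)·R1: [0, 4, 2, 17, -23, 11]
R5 ← R5 + (2)·R1: [0, 5, -1, 13, -19, -1]
R6 ← R6 − (2)·R1: [0, 1, -6, -11, 12, 1]
R3 ← R3 + R2: [0, 0, 4, 10, -14, 4]
R4 ← R4 − (4)·R2: [0, 0, 6, 13, -11, 3]
R5 ← R5 − (5)·R2: [0, 0, 4, 8, -4, -11]
R6 ← R6 − R2: [0, 0, -5, -12, 15, -1]
R4 ← R4 − (3/2)·R3: [0, 0, 0, -2, 10, -3]
R5 ← R5 − R3: [0, 0, 0, -2, 10, -15]
R6 ← R6 + (5/4)·R3: [0, 0, 0, 1/2, -5/2, 4]
R5 ← R5 − R4: [0, 0, 0, 0, 0, -12]
R6 ← R6 + (1/4)·R4: [0, 0, 0, 0, 0, 13/4]
R6 ← R6 + (13/48)·R5: [0, 0, 0, 0, 0, 0]
The echelon form has 5 nonzero rows; the last pivot sits in the augmented column, so rank(A) = 4 but rank([A|b]) = 5.
Since the ranks differ, the system is inconsistent.
It has no solutions.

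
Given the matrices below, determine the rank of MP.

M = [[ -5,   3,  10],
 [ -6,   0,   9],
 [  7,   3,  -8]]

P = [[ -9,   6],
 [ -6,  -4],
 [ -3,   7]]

2

First compute MP:
[[ -3,  28],
 [ 27,  27],
 [-57, -26]]
Now row reduce the product.
R2 ← R2 + (9)·R1: [0, 279]
R3 ← R3 − (19)·R1: [0, -558]
R3 ← R3 + (2)·R2: [0, 0]
2 nonzero rows, so rank(MP) = 2.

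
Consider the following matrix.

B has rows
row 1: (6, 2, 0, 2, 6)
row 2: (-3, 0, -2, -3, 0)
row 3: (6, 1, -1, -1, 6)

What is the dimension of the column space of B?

Row reduce to echelon form.
R2 ← R2 + (1/2)·R1: [0, 1, -2, -2, 3]
R3 ← R3 − R1: [0, -1, -1, -3, 0]
R3 ← R3 + R2: [0, 0, -3, -5, 3]
Echelon form has 3 nonzero rows, so rank(B) = 3.
The column space has dimension equal to the rank: 3.

3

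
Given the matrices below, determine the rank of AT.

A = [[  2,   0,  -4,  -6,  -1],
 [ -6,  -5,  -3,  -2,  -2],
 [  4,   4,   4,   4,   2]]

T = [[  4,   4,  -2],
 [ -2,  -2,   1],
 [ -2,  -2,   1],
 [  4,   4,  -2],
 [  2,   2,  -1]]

1

First compute AT:
[[-10, -10,   5],
 [-20, -20,  10],
 [ 20,  20, -10]]
Now row reduce the product.
R2 ← R2 − (2)·R1: [0, 0, 0]
R3 ← R3 + (2)·R1: [0, 0, 0]
1 nonzero row, so rank(AT) = 1.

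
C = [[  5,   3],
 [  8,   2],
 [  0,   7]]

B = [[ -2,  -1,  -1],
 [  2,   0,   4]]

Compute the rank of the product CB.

First compute CB:
[[ -4,  -5,   7],
 [-12,  -8,   0],
 [ 14,   0,  28]]
Now row reduce the product.
R2 ← R2 − (3)·R1: [0, 7, -21]
R3 ← R3 + (7/2)·R1: [0, -35/2, 105/2]
R3 ← R3 + (5/2)·R2: [0, 0, 0]
2 nonzero rows, so rank(CB) = 2.

2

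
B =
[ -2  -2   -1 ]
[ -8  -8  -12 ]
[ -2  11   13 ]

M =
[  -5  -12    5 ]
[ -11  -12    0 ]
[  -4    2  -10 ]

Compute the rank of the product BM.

First compute BM:
[[ 36,  46,   0],
 [176, 168,  80],
 [-163, -82, -140]]
Now row reduce the product.
R2 ← R2 − (44/9)·R1: [0, -512/9, 80]
R3 ← R3 + (163/36)·R1: [0, 2273/18, -140]
R3 ← R3 + (2273/1024)·R2: [0, 0, 2405/64]
3 nonzero rows, so rank(BM) = 3.

3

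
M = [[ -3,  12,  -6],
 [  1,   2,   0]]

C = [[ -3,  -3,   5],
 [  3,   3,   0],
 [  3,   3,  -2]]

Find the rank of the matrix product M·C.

2

First compute MC:
[[ 27,  27,  -3],
 [  3,   3,   5]]
Now row reduce the product.
R2 ← R2 − (1/9)·R1: [0, 0, 16/3]
2 nonzero rows, so rank(MC) = 2.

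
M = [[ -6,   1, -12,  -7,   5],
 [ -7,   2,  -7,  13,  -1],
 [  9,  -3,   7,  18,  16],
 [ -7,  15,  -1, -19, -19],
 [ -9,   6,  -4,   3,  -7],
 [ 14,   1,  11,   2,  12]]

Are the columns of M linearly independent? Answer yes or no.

yes

Row reduce M to echelon form.
R2 ← R2 − (7/6)·R1: [0, 5/6, 7, 127/6, -41/6]
R3 ← R3 + (3/2)·R1: [0, -3/2, -11, 15/2, 47/2]
R4 ← R4 − (7/6)·R1: [0, 83/6, 13, -65/6, -149/6]
R5 ← R5 − (3/2)·R1: [0, 9/2, 14, 27/2, -29/2]
R6 ← R6 + (7/3)·R1: [0, 10/3, -17, -43/3, 71/3]
R3 ← R3 + (9/5)·R2: [0, 0, 8/5, 228/5, 56/5]
R4 ← R4 − (83/5)·R2: [0, 0, -516/5, -1811/5, 443/5]
R5 ← R5 − (27/5)·R2: [0, 0, -119/5, -504/5, 112/5]
R6 ← R6 − (4)·R2: [0, 0, -45, -99, 51]
R4 ← R4 + (129/2)·R3: [0, 0, 0, 2579, 811]
R5 ← R5 + (119/8)·R3: [0, 0, 0, 1155/2, 189]
R6 ← R6 + (225/8)·R3: [0, 0, 0, 2367/2, 366]
R5 ← R5 − (1155/5158)·R4: [0, 0, 0, 0, 38157/5158]
R6 ← R6 − (2367/5158)·R4: [0, 0, 0, 0, -31809/5158]
R6 ← R6 + (461/553)·R5: [0, 0, 0, 0, 0]
5 pivots among 5 columns.
Every column is a pivot column, so the columns are linearly independent.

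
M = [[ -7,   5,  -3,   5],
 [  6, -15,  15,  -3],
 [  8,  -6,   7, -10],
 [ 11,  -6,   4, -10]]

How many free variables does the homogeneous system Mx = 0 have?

Row reduce to echelon form.
R2 ← R2 + (6/7)·R1: [0, -75/7, 87/7, 9/7]
R3 ← R3 + (8/7)·R1: [0, -2/7, 25/7, -30/7]
R4 ← R4 + (11/7)·R1: [0, 13/7, -5/7, -15/7]
R3 ← R3 − (2/75)·R2: [0, 0, 81/25, -108/25]
R4 ← R4 + (13/75)·R2: [0, 0, 36/25, -48/25]
R4 ← R4 − (4/9)·R3: [0, 0, 0, 0]
3 nonzero rows, so rank(M) = 3.
M has 4 columns; by rank–nullity, nullity = 4 − 3 = 1.

1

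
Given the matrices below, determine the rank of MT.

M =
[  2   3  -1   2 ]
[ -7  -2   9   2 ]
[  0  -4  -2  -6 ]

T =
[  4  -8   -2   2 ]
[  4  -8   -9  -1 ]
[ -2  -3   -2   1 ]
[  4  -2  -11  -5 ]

First compute MT:
[[ 30, -41, -51, -10],
 [-46,  41,  -8, -13],
 [-36,  50, 106,  32]]
Now row reduce the product.
R2 ← R2 + (23/15)·R1: [0, -328/15, -431/5, -85/3]
R3 ← R3 + (6/5)·R1: [0, 4/5, 224/5, 20]
R3 ← R3 + (3/82)·R2: [0, 0, 3415/82, 1555/82]
3 nonzero rows, so rank(MT) = 3.

3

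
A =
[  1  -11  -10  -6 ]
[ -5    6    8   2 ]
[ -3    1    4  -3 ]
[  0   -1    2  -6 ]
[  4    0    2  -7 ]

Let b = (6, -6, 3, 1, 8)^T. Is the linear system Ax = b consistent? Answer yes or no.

no

Row reduce the augmented matrix [A | b].
R2 ← R2 + (5)·R1: [0, -49, -42, -28, 24]
R3 ← R3 + (3)·R1: [0, -32, -26, -21, 21]
R5 ← R5 − (4)·R1: [0, 44, 42, 17, -16]
R3 ← R3 − (32/49)·R2: [0, 0, 10/7, -19/7, 261/49]
R4 ← R4 − (1/49)·R2: [0, 0, 20/7, -38/7, 25/49]
R5 ← R5 + (44/49)·R2: [0, 0, 30/7, -57/7, 272/49]
R4 ← R4 − (2)·R3: [0, 0, 0, 0, -71/7]
R5 ← R5 − (3)·R3: [0, 0, 0, 0, -73/7]
R5 ← R5 − (73/71)·R4: [0, 0, 0, 0, 0]
The echelon form has 4 nonzero rows; the last pivot sits in the augmented column, so rank(A) = 3 but rank([A|b]) = 4.
Since the ranks differ, the system is inconsistent.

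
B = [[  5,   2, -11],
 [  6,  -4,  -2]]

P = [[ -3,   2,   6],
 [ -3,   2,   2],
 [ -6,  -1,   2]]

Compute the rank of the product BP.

2

First compute BP:
[[ 45,  25,  12],
 [  6,   6,  24]]
Now row reduce the product.
R2 ← R2 − (2/15)·R1: [0, 8/3, 112/5]
2 nonzero rows, so rank(BP) = 2.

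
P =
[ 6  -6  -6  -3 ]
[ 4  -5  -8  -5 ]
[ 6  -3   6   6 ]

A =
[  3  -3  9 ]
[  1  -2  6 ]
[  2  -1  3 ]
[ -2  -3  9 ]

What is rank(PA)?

2

First compute PA:
[[  6,   9, -27],
 [  1,  21, -63],
 [ 15, -36, 108]]
Now row reduce the product.
R2 ← R2 − (1/6)·R1: [0, 39/2, -117/2]
R3 ← R3 − (5/2)·R1: [0, -117/2, 351/2]
R3 ← R3 + (3)·R2: [0, 0, 0]
2 nonzero rows, so rank(PA) = 2.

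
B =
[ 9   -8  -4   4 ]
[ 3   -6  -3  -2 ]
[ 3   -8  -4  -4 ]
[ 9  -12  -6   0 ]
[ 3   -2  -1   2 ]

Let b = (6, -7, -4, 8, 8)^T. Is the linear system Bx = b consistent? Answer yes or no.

Row reduce the augmented matrix [B | b].
R2 ← R2 − (1/3)·R1: [0, -10/3, -5/3, -10/3, -9]
R3 ← R3 − (1/3)·R1: [0, -16/3, -8/3, -16/3, -6]
R4 ← R4 − R1: [0, -4, -2, -4, 2]
R5 ← R5 − (1/3)·R1: [0, 2/3, 1/3, 2/3, 6]
R3 ← R3 − (8/5)·R2: [0, 0, 0, 0, 42/5]
R4 ← R4 − (6/5)·R2: [0, 0, 0, 0, 64/5]
R5 ← R5 + (1/5)·R2: [0, 0, 0, 0, 21/5]
R4 ← R4 − (32/21)·R3: [0, 0, 0, 0, 0]
R5 ← R5 − (1/2)·R3: [0, 0, 0, 0, 0]
The echelon form has 3 nonzero rows; the last pivot sits in the augmented column, so rank(B) = 2 but rank([B|b]) = 3.
Since the ranks differ, the system is inconsistent.

no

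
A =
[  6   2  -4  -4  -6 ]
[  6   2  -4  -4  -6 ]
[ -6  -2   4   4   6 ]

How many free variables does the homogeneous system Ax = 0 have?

4

Row reduce to echelon form.
R2 ← R2 − R1: [0, 0, 0, 0, 0]
R3 ← R3 + R1: [0, 0, 0, 0, 0]
1 nonzero row, so rank(A) = 1.
A has 5 columns; by rank–nullity, nullity = 5 − 1 = 4.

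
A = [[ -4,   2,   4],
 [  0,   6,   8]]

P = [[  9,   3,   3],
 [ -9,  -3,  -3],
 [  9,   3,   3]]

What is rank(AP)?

First compute AP:
[[-18,  -6,  -6],
 [ 18,   6,   6]]
Now row reduce the product.
R2 ← R2 + R1: [0, 0, 0]
1 nonzero row, so rank(AP) = 1.

1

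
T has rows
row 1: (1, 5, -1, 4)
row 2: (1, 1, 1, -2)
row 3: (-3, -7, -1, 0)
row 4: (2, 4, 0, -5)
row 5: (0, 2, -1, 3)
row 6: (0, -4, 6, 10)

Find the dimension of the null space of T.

Row reduce to echelon form.
R2 ← R2 − R1: [0, -4, 2, -6]
R3 ← R3 + (3)·R1: [0, 8, -4, 12]
R4 ← R4 − (2)·R1: [0, -6, 2, -13]
R3 ← R3 + (2)·R2: [0, 0, 0, 0]
R4 ← R4 − (3/2)·R2: [0, 0, -1, -4]
R5 ← R5 + (1/2)·R2: [0, 0, 0, 0]
R6 ← R6 − R2: [0, 0, 4, 16]
Swap R3 ↔ R4
R6 ← R6 + (4)·R3: [0, 0, 0, 0]
3 nonzero rows, so rank(T) = 3.
T has 4 columns; by rank–nullity, nullity = 4 − 3 = 1.

1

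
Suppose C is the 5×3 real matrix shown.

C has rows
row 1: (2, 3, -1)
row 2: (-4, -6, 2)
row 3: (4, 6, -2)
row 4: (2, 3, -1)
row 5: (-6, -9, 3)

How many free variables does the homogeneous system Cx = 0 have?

2

Row reduce to echelon form.
R2 ← R2 + (2)·R1: [0, 0, 0]
R3 ← R3 − (2)·R1: [0, 0, 0]
R4 ← R4 − R1: [0, 0, 0]
R5 ← R5 + (3)·R1: [0, 0, 0]
1 nonzero row, so rank(C) = 1.
C has 3 columns; by rank–nullity, nullity = 3 − 1 = 2.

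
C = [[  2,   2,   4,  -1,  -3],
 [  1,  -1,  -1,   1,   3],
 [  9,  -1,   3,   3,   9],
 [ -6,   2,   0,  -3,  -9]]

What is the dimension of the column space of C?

2

Row reduce to echelon form.
R2 ← R2 − (1/2)·R1: [0, -2, -3, 3/2, 9/2]
R3 ← R3 − (9/2)·R1: [0, -10, -15, 15/2, 45/2]
R4 ← R4 + (3)·R1: [0, 8, 12, -6, -18]
R3 ← R3 − (5)·R2: [0, 0, 0, 0, 0]
R4 ← R4 + (4)·R2: [0, 0, 0, 0, 0]
Echelon form has 2 nonzero rows, so rank(C) = 2.
The column space has dimension equal to the rank: 2.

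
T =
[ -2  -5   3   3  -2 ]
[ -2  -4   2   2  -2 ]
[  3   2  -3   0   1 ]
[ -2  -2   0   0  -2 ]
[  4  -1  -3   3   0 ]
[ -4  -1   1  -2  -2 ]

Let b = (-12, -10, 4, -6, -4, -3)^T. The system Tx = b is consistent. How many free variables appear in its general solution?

2

Row reduce the augmented matrix [T | b].
R2 ← R2 − R1: [0, 1, -1, -1, 0, 2]
R3 ← R3 + (3/2)·R1: [0, -11/2, 3/2, 9/2, -2, -14]
R4 ← R4 − R1: [0, 3, -3, -3, 0, 6]
R5 ← R5 + (2)·R1: [0, -11, 3, 9, -4, -28]
R6 ← R6 − (2)·R1: [0, 9, -5, -8, 2, 21]
R3 ← R3 + (11/2)·R2: [0, 0, -4, -1, -2, -3]
R4 ← R4 − (3)·R2: [0, 0, 0, 0, 0, 0]
R5 ← R5 + (11)·R2: [0, 0, -8, -2, -4, -6]
R6 ← R6 − (9)·R2: [0, 0, 4, 1, 2, 3]
R5 ← R5 − (2)·R3: [0, 0, 0, 0, 0, 0]
R6 ← R6 + R3: [0, 0, 0, 0, 0, 0]
The echelon form has 3 nonzero rows, and every pivot lies in the first 5 columns, so rank(T) = rank([T|b]) = 3.
The system is consistent.
Free variables = (unknowns) − (rank) = 5 − 3 = 2.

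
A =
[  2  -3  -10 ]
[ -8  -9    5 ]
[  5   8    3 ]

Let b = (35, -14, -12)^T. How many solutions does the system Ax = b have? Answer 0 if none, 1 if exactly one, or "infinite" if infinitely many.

1

Row reduce the augmented matrix [A | b].
R2 ← R2 + (4)·R1: [0, -21, -35, 126]
R3 ← R3 − (5/2)·R1: [0, 31/2, 28, -199/2]
R3 ← R3 + (31/42)·R2: [0, 0, 13/6, -13/2]
The echelon form has 3 nonzero rows, and every pivot lies in the first 3 columns, so rank(A) = rank([A|b]) = 3.
The system is consistent.
rank = 3 = number of unknowns, so the solution is unique.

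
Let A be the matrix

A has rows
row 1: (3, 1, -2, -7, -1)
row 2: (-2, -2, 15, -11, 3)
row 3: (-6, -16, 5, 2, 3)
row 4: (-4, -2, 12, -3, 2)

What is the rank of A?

4

Row reduce to echelon form.
R2 ← R2 + (2/3)·R1: [0, -4/3, 41/3, -47/3, 7/3]
R3 ← R3 + (2)·R1: [0, -14, 1, -12, 1]
R4 ← R4 + (4/3)·R1: [0, -2/3, 28/3, -37/3, 2/3]
R3 ← R3 − (21/2)·R2: [0, 0, -285/2, 305/2, -47/2]
R4 ← R4 − (1/2)·R2: [0, 0, 5/2, -9/2, -1/2]
R4 ← R4 + (1/57)·R3: [0, 0, 0, -104/57, -52/57]
Echelon form has 4 nonzero rows, so rank(A) = 4.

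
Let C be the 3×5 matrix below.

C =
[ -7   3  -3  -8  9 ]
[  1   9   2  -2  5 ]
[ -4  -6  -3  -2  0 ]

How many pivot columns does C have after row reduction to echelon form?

Row reduce to echelon form.
R2 ← R2 + (1/7)·R1: [0, 66/7, 11/7, -22/7, 44/7]
R3 ← R3 − (4/7)·R1: [0, -54/7, -9/7, 18/7, -36/7]
R3 ← R3 + (9/11)·R2: [0, 0, 0, 0, 0]
Echelon form has 2 nonzero rows, so rank(C) = 2.
Each nonzero row contributes one pivot column: 2 pivot columns.

2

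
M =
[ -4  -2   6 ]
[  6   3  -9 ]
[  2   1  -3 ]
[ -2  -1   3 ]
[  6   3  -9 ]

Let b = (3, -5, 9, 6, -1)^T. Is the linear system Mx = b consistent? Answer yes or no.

Row reduce the augmented matrix [M | b].
R2 ← R2 + (3/2)·R1: [0, 0, 0, -1/2]
R3 ← R3 + (1/2)·R1: [0, 0, 0, 21/2]
R4 ← R4 − (1/2)·R1: [0, 0, 0, 9/2]
R5 ← R5 + (3/2)·R1: [0, 0, 0, 7/2]
R3 ← R3 + (21)·R2: [0, 0, 0, 0]
R4 ← R4 + (9)·R2: [0, 0, 0, 0]
R5 ← R5 + (7)·R2: [0, 0, 0, 0]
The echelon form has 2 nonzero rows; the last pivot sits in the augmented column, so rank(M) = 1 but rank([M|b]) = 2.
Since the ranks differ, the system is inconsistent.

no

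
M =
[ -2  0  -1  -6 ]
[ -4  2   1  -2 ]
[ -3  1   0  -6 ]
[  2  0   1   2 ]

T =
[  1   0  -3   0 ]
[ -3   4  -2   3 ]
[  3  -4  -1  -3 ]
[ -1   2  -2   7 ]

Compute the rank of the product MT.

3

First compute MT:
[[  1,  -8,  19, -39],
 [ -5,   0,  11, -11],
 [  0,  -8,  19, -39],
 [  3,   0, -11,  11]]
Now row reduce the product.
R2 ← R2 + (5)·R1: [0, -40, 106, -206]
R4 ← R4 − (3)·R1: [0, 24, -68, 128]
R3 ← R3 − (1/5)·R2: [0, 0, -11/5, 11/5]
R4 ← R4 + (3/5)·R2: [0, 0, -22/5, 22/5]
R4 ← R4 − (2)·R3: [0, 0, 0, 0]
3 nonzero rows, so rank(MT) = 3.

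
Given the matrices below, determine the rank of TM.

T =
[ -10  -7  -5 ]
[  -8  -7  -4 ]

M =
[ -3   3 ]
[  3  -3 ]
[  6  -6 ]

First compute TM:
[[-21,  21],
 [-21,  21]]
Now row reduce the product.
R2 ← R2 − R1: [0, 0]
1 nonzero row, so rank(TM) = 1.

1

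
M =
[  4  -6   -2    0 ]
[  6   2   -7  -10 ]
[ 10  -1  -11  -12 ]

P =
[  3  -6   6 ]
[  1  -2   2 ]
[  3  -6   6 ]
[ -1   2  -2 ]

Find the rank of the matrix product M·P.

First compute MP:
[[  0,   0,   0],
 [  9, -18,  18],
 [  8, -16,  16]]
Now row reduce the product.
Swap R1 ↔ R2
R3 ← R3 − (8/9)·R1: [0, 0, 0]
1 nonzero row, so rank(MP) = 1.

1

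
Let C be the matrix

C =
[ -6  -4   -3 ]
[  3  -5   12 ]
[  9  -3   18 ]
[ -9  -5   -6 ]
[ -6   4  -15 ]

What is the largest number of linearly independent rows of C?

Row reduce to echelon form.
R2 ← R2 + (1/2)·R1: [0, -7, 21/2]
R3 ← R3 + (3/2)·R1: [0, -9, 27/2]
R4 ← R4 − (3/2)·R1: [0, 1, -3/2]
R5 ← R5 − R1: [0, 8, -12]
R3 ← R3 − (9/7)·R2: [0, 0, 0]
R4 ← R4 + (1/7)·R2: [0, 0, 0]
R5 ← R5 + (8/7)·R2: [0, 0, 0]
Echelon form has 2 nonzero rows, so rank(C) = 2.
The rank gives the maximum number of linearly independent rows: 2.

2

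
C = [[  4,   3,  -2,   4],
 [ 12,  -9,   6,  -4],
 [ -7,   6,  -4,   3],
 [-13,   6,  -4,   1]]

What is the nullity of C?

Row reduce to echelon form.
R2 ← R2 − (3)·R1: [0, -18, 12, -16]
R3 ← R3 + (7/4)·R1: [0, 45/4, -15/2, 10]
R4 ← R4 + (13/4)·R1: [0, 63/4, -21/2, 14]
R3 ← R3 + (5/8)·R2: [0, 0, 0, 0]
R4 ← R4 + (7/8)·R2: [0, 0, 0, 0]
2 nonzero rows, so rank(C) = 2.
C has 4 columns; by rank–nullity, nullity = 4 − 2 = 2.

2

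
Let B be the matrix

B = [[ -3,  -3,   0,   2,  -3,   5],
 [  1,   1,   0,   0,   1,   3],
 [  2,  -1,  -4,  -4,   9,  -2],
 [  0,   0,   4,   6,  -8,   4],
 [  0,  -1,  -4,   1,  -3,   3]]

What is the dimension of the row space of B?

5

Row reduce to echelon form.
R2 ← R2 + (1/3)·R1: [0, 0, 0, 2/3, 0, 14/3]
R3 ← R3 + (2/3)·R1: [0, -3, -4, -8/3, 7, 4/3]
Swap R2 ↔ R3
R5 ← R5 − (1/3)·R2: [0, 0, -8/3, 17/9, -16/3, 23/9]
Swap R3 ↔ R4
R5 ← R5 + (2/3)·R3: [0, 0, 0, 53/9, -32/3, 47/9]
R5 ← R5 − (53/6)·R4: [0, 0, 0, 0, -32/3, -36]
Echelon form has 5 nonzero rows, so rank(B) = 5.
The row space has dimension equal to the rank: 5.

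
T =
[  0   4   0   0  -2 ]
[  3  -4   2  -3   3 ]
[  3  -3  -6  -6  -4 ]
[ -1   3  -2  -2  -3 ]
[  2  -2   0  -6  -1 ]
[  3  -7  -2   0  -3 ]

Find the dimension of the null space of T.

0

Row reduce to echelon form.
Swap R1 ↔ R2
R3 ← R3 − R1: [0, 1, -8, -3, -7]
R4 ← R4 + (1/3)·R1: [0, 5/3, -4/3, -3, -2]
R5 ← R5 − (2/3)·R1: [0, 2/3, -4/3, -4, -3]
R6 ← R6 − R1: [0, -3, -4, 3, -6]
R3 ← R3 − (1/4)·R2: [0, 0, -8, -3, -13/2]
R4 ← R4 − (5/12)·R2: [0, 0, -4/3, -3, -7/6]
R5 ← R5 − (1/6)·R2: [0, 0, -4/3, -4, -8/3]
R6 ← R6 + (3/4)·R2: [0, 0, -4, 3, -15/2]
R4 ← R4 − (1/6)·R3: [0, 0, 0, -5/2, -1/12]
R5 ← R5 − (1/6)·R3: [0, 0, 0, -7/2, -19/12]
R6 ← R6 − (1/2)·R3: [0, 0, 0, 9/2, -17/4]
R5 ← R5 − (7/5)·R4: [0, 0, 0, 0, -22/15]
R6 ← R6 + (9/5)·R4: [0, 0, 0, 0, -22/5]
R6 ← R6 − (3)·R5: [0, 0, 0, 0, 0]
5 nonzero rows, so rank(T) = 5.
T has 5 columns; by rank–nullity, nullity = 5 − 5 = 0.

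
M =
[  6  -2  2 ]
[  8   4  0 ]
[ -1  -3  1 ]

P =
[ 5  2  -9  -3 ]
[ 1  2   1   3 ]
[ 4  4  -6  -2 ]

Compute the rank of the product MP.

2

First compute MP:
[[ 36,  16, -68, -28],
 [ 44,  24, -68, -12],
 [ -4,  -4,   0,  -8]]
Now row reduce the product.
R2 ← R2 − (11/9)·R1: [0, 40/9, 136/9, 200/9]
R3 ← R3 + (1/9)·R1: [0, -20/9, -68/9, -100/9]
R3 ← R3 + (1/2)·R2: [0, 0, 0, 0]
2 nonzero rows, so rank(MP) = 2.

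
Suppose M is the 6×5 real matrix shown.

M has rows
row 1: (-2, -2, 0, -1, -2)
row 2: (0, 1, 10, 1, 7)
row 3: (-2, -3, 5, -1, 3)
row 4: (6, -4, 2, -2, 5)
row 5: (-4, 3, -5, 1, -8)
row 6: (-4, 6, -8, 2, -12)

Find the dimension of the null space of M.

Row reduce to echelon form.
R3 ← R3 − R1: [0, -1, 5, 0, 5]
R4 ← R4 + (3)·R1: [0, -10, 2, -5, -1]
R5 ← R5 − (2)·R1: [0, 7, -5, 3, -4]
R6 ← R6 − (2)·R1: [0, 10, -8, 4, -8]
R3 ← R3 + R2: [0, 0, 15, 1, 12]
R4 ← R4 + (10)·R2: [0, 0, 102, 5, 69]
R5 ← R5 − (7)·R2: [0, 0, -75, -4, -53]
R6 ← R6 − (10)·R2: [0, 0, -108, -6, -78]
R4 ← R4 − (34/5)·R3: [0, 0, 0, -9/5, -63/5]
R5 ← R5 + (5)·R3: [0, 0, 0, 1, 7]
R6 ← R6 + (36/5)·R3: [0, 0, 0, 6/5, 42/5]
R5 ← R5 + (5/9)·R4: [0, 0, 0, 0, 0]
R6 ← R6 + (2/3)·R4: [0, 0, 0, 0, 0]
4 nonzero rows, so rank(M) = 4.
M has 5 columns; by rank–nullity, nullity = 5 − 4 = 1.

1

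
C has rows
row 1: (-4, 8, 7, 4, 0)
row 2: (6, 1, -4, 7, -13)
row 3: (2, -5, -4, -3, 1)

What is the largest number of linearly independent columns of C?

Row reduce to echelon form.
R2 ← R2 + (3/2)·R1: [0, 13, 13/2, 13, -13]
R3 ← R3 + (1/2)·R1: [0, -1, -1/2, -1, 1]
R3 ← R3 + (1/13)·R2: [0, 0, 0, 0, 0]
Echelon form has 2 nonzero rows, so rank(C) = 2.
The rank gives the maximum number of linearly independent columns: 2.

2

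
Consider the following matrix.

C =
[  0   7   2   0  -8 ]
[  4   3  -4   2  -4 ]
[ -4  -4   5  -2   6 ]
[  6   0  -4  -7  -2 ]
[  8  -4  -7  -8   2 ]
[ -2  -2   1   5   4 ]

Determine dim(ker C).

Row reduce to echelon form.
Swap R1 ↔ R2
R3 ← R3 + R1: [0, -1, 1, 0, 2]
R4 ← R4 − (3/2)·R1: [0, -9/2, 2, -10, 4]
R5 ← R5 − (2)·R1: [0, -10, 1, -12, 10]
R6 ← R6 + (1/2)·R1: [0, -1/2, -1, 6, 2]
R3 ← R3 + (1/7)·R2: [0, 0, 9/7, 0, 6/7]
R4 ← R4 + (9/14)·R2: [0, 0, 23/7, -10, -8/7]
R5 ← R5 + (10/7)·R2: [0, 0, 27/7, -12, -10/7]
R6 ← R6 + (1/14)·R2: [0, 0, -6/7, 6, 10/7]
R4 ← R4 − (23/9)·R3: [0, 0, 0, -10, -10/3]
R5 ← R5 − (3)·R3: [0, 0, 0, -12, -4]
R6 ← R6 + (2/3)·R3: [0, 0, 0, 6, 2]
R5 ← R5 − (6/5)·R4: [0, 0, 0, 0, 0]
R6 ← R6 + (3/5)·R4: [0, 0, 0, 0, 0]
4 nonzero rows, so rank(C) = 4.
C has 5 columns; by rank–nullity, nullity = 5 − 4 = 1.

1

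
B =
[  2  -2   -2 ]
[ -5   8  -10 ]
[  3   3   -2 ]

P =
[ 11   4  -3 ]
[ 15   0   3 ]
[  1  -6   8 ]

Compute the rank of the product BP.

2

First compute BP:
[[-10,  20, -28],
 [ 55,  40, -41],
 [ 76,  24, -16]]
Now row reduce the product.
R2 ← R2 + (11/2)·R1: [0, 150, -195]
R3 ← R3 + (38/5)·R1: [0, 176, -1144/5]
R3 ← R3 − (88/75)·R2: [0, 0, 0]
2 nonzero rows, so rank(BP) = 2.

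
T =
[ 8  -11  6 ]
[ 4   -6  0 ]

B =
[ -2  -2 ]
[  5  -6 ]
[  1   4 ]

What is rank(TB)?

First compute TB:
[[-65,  74],
 [-38,  28]]
Now row reduce the product.
R2 ← R2 − (38/65)·R1: [0, -992/65]
2 nonzero rows, so rank(TB) = 2.

2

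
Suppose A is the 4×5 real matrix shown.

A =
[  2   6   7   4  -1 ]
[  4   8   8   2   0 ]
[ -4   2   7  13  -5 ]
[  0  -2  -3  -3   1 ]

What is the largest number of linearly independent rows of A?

2

Row reduce to echelon form.
R2 ← R2 − (2)·R1: [0, -4, -6, -6, 2]
R3 ← R3 + (2)·R1: [0, 14, 21, 21, -7]
R3 ← R3 + (7/2)·R2: [0, 0, 0, 0, 0]
R4 ← R4 − (1/2)·R2: [0, 0, 0, 0, 0]
Echelon form has 2 nonzero rows, so rank(A) = 2.
The rank gives the maximum number of linearly independent rows: 2.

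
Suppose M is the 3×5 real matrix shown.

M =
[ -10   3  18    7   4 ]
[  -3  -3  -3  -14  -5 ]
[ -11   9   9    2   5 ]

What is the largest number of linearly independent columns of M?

Row reduce to echelon form.
R2 ← R2 − (3/10)·R1: [0, -39/10, -42/5, -161/10, -31/5]
R3 ← R3 − (11/10)·R1: [0, 57/10, -54/5, -57/10, 3/5]
R3 ← R3 + (19/13)·R2: [0, 0, -300/13, -380/13, -110/13]
Echelon form has 3 nonzero rows, so rank(M) = 3.
The rank gives the maximum number of linearly independent columns: 3.

3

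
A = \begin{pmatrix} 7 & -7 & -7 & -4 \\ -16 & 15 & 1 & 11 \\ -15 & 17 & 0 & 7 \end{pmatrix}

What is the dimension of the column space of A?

3

Row reduce to echelon form.
R2 ← R2 + (16/7)·R1: [0, -1, -15, 13/7]
R3 ← R3 + (15/7)·R1: [0, 2, -15, -11/7]
R3 ← R3 + (2)·R2: [0, 0, -45, 15/7]
Echelon form has 3 nonzero rows, so rank(A) = 3.
The column space has dimension equal to the rank: 3.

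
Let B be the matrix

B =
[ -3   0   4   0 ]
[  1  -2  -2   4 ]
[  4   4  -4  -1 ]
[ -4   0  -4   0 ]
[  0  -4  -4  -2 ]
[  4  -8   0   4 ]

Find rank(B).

Row reduce to echelon form.
R2 ← R2 + (1/3)·R1: [0, -2, -2/3, 4]
R3 ← R3 + (4/3)·R1: [0, 4, 4/3, -1]
R4 ← R4 − (4/3)·R1: [0, 0, -28/3, 0]
R6 ← R6 + (4/3)·R1: [0, -8, 16/3, 4]
R3 ← R3 + (2)·R2: [0, 0, 0, 7]
R5 ← R5 − (2)·R2: [0, 0, -8/3, -10]
R6 ← R6 − (4)·R2: [0, 0, 8, -12]
Swap R3 ↔ R4
R5 ← R5 − (2/7)·R3: [0, 0, 0, -10]
R6 ← R6 + (6/7)·R3: [0, 0, 0, -12]
R5 ← R5 + (10/7)·R4: [0, 0, 0, 0]
R6 ← R6 + (12/7)·R4: [0, 0, 0, 0]
Echelon form has 4 nonzero rows, so rank(B) = 4.

4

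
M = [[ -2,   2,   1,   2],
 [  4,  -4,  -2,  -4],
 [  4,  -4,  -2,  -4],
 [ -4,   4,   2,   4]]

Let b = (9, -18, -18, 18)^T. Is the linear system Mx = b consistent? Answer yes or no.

yes

Row reduce the augmented matrix [M | b].
R2 ← R2 + (2)·R1: [0, 0, 0, 0, 0]
R3 ← R3 + (2)·R1: [0, 0, 0, 0, 0]
R4 ← R4 − (2)·R1: [0, 0, 0, 0, 0]
The echelon form has 1 nonzero rows, and every pivot lies in the first 4 columns, so rank(M) = rank([M|b]) = 1.
The system is consistent.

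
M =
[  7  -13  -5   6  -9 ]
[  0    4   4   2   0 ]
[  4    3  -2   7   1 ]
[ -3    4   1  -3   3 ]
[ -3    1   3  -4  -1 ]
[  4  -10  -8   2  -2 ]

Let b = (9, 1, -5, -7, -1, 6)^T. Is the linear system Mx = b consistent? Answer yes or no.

Row reduce the augmented matrix [M | b].
R3 ← R3 − (4/7)·R1: [0, 73/7, 6/7, 25/7, 43/7, -71/7]
R4 ← R4 + (3/7)·R1: [0, -11/7, -8/7, -3/7, -6/7, -22/7]
R5 ← R5 + (3/7)·R1: [0, -32/7, 6/7, -10/7, -34/7, 20/7]
R6 ← R6 − (4/7)·R1: [0, -18/7, -36/7, -10/7, 22/7, 6/7]
R3 ← R3 − (73/28)·R2: [0, 0, -67/7, -23/14, 43/7, -51/4]
R4 ← R4 + (11/28)·R2: [0, 0, 3/7, 5/14, -6/7, -11/4]
R5 ← R5 + (8/7)·R2: [0, 0, 38/7, 6/7, -34/7, 4]
R6 ← R6 + (9/14)·R2: [0, 0, -18/7, -1/7, 22/7, 3/2]
R4 ← R4 + (3/67)·R3: [0, 0, 0, 19/67, -39/67, -445/134]
R5 ← R5 + (38/67)·R3: [0, 0, 0, -5/67, -92/67, -433/134]
R6 ← R6 − (18/67)·R3: [0, 0, 0, 20/67, 100/67, 330/67]
R5 ← R5 + (5/19)·R4: [0, 0, 0, 0, -29/19, -78/19]
R6 ← R6 − (20/19)·R4: [0, 0, 0, 0, 40/19, 160/19]
R6 ← R6 + (40/29)·R5: [0, 0, 0, 0, 0, 80/29]
The echelon form has 6 nonzero rows; the last pivot sits in the augmented column, so rank(M) = 5 but rank([M|b]) = 6.
Since the ranks differ, the system is inconsistent.

no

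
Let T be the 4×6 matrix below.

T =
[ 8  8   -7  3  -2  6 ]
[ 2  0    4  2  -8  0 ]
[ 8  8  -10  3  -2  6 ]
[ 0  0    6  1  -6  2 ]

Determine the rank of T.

Row reduce to echelon form.
R2 ← R2 − (1/4)·R1: [0, -2, 23/4, 5/4, -15/2, -3/2]
R3 ← R3 − R1: [0, 0, -3, 0, 0, 0]
R4 ← R4 + (2)·R3: [0, 0, 0, 1, -6, 2]
Echelon form has 4 nonzero rows, so rank(T) = 4.

4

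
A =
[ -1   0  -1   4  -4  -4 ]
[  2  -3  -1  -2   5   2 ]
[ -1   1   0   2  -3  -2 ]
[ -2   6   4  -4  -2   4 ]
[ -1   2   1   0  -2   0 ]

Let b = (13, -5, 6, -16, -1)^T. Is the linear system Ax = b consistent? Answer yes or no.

Row reduce the augmented matrix [A | b].
R2 ← R2 + (2)·R1: [0, -3, -3, 6, -3, -6, 21]
R3 ← R3 − R1: [0, 1, 1, -2, 1, 2, -7]
R4 ← R4 − (2)·R1: [0, 6, 6, -12, 6, 12, -42]
R5 ← R5 − R1: [0, 2, 2, -4, 2, 4, -14]
R3 ← R3 + (1/3)·R2: [0, 0, 0, 0, 0, 0, 0]
R4 ← R4 + (2)·R2: [0, 0, 0, 0, 0, 0, 0]
R5 ← R5 + (2/3)·R2: [0, 0, 0, 0, 0, 0, 0]
The echelon form has 2 nonzero rows, and every pivot lies in the first 6 columns, so rank(A) = rank([A|b]) = 2.
The system is consistent.

yes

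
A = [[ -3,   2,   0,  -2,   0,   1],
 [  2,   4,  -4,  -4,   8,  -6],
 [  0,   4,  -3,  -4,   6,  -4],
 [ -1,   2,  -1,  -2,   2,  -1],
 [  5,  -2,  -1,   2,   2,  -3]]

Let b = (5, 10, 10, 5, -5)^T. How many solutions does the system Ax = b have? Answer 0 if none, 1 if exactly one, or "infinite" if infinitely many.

infinite

Row reduce the augmented matrix [A | b].
R2 ← R2 + (2/3)·R1: [0, 16/3, -4, -16/3, 8, -16/3, 40/3]
R4 ← R4 − (1/3)·R1: [0, 4/3, -1, -4/3, 2, -4/3, 10/3]
R5 ← R5 + (5/3)·R1: [0, 4/3, -1, -4/3, 2, -4/3, 10/3]
R3 ← R3 − (3/4)·R2: [0, 0, 0, 0, 0, 0, 0]
R4 ← R4 − (1/4)·R2: [0, 0, 0, 0, 0, 0, 0]
R5 ← R5 − (1/4)·R2: [0, 0, 0, 0, 0, 0, 0]
The echelon form has 2 nonzero rows, and every pivot lies in the first 6 columns, so rank(A) = rank([A|b]) = 2.
The system is consistent.
rank = 2 < 6 unknowns, so there are infinitely many solutions.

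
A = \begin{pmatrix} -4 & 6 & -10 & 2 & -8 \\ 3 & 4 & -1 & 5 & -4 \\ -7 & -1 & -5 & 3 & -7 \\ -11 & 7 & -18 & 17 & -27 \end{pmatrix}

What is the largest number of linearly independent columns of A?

4

Row reduce to echelon form.
R2 ← R2 + (3/4)·R1: [0, 17/2, -17/2, 13/2, -10]
R3 ← R3 − (7/4)·R1: [0, -23/2, 25/2, -1/2, 7]
R4 ← R4 − (11/4)·R1: [0, -19/2, 19/2, 23/2, -5]
R3 ← R3 + (23/17)·R2: [0, 0, 1, 141/17, -111/17]
R4 ← R4 + (19/17)·R2: [0, 0, 0, 319/17, -275/17]
Echelon form has 4 nonzero rows, so rank(A) = 4.
The rank gives the maximum number of linearly independent columns: 4.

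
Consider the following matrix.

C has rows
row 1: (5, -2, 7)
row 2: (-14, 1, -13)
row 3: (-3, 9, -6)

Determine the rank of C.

Row reduce to echelon form.
R2 ← R2 + (14/5)·R1: [0, -23/5, 33/5]
R3 ← R3 + (3/5)·R1: [0, 39/5, -9/5]
R3 ← R3 + (39/23)·R2: [0, 0, 216/23]
Echelon form has 3 nonzero rows, so rank(C) = 3.

3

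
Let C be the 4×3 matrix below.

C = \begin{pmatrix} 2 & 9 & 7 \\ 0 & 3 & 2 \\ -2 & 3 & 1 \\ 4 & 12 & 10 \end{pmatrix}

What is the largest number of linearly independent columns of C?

Row reduce to echelon form.
R3 ← R3 + R1: [0, 12, 8]
R4 ← R4 − (2)·R1: [0, -6, -4]
R3 ← R3 − (4)·R2: [0, 0, 0]
R4 ← R4 + (2)·R2: [0, 0, 0]
Echelon form has 2 nonzero rows, so rank(C) = 2.
The rank gives the maximum number of linearly independent columns: 2.

2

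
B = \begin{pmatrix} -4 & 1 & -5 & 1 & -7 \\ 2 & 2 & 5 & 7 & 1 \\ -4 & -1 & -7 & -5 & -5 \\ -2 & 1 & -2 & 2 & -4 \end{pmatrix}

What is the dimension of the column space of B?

Row reduce to echelon form.
R2 ← R2 + (1/2)·R1: [0, 5/2, 5/2, 15/2, -5/2]
R3 ← R3 − R1: [0, -2, -2, -6, 2]
R4 ← R4 − (1/2)·R1: [0, 1/2, 1/2, 3/2, -1/2]
R3 ← R3 + (4/5)·R2: [0, 0, 0, 0, 0]
R4 ← R4 − (1/5)·R2: [0, 0, 0, 0, 0]
Echelon form has 2 nonzero rows, so rank(B) = 2.
The column space has dimension equal to the rank: 2.

2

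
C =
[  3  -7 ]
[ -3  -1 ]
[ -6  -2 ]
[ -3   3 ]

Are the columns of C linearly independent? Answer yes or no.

yes

Row reduce C to echelon form.
R2 ← R2 + R1: [0, -8]
R3 ← R3 + (2)·R1: [0, -16]
R4 ← R4 + R1: [0, -4]
R3 ← R3 − (2)·R2: [0, 0]
R4 ← R4 − (1/2)·R2: [0, 0]
2 pivots among 2 columns.
Every column is a pivot column, so the columns are linearly independent.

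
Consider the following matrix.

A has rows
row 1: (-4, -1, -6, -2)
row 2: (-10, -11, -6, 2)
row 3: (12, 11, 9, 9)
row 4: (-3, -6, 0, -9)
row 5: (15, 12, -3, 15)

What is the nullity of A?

Row reduce to echelon form.
R2 ← R2 − (5/2)·R1: [0, -17/2, 9, 7]
R3 ← R3 + (3)·R1: [0, 8, -9, 3]
R4 ← R4 − (3/4)·R1: [0, -21/4, 9/2, -15/2]
R5 ← R5 + (15/4)·R1: [0, 33/4, -51/2, 15/2]
R3 ← R3 + (16/17)·R2: [0, 0, -9/17, 163/17]
R4 ← R4 − (21/34)·R2: [0, 0, -18/17, -201/17]
R5 ← R5 + (33/34)·R2: [0, 0, -285/17, 243/17]
R4 ← R4 − (2)·R3: [0, 0, 0, -31]
R5 ← R5 − (95/3)·R3: [0, 0, 0, -868/3]
R5 ← R5 − (28/3)·R4: [0, 0, 0, 0]
4 nonzero rows, so rank(A) = 4.
A has 4 columns; by rank–nullity, nullity = 4 − 4 = 0.

0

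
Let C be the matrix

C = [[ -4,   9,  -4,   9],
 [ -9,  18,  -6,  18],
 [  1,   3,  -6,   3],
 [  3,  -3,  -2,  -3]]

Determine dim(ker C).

Row reduce to echelon form.
R2 ← R2 − (9/4)·R1: [0, -9/4, 3, -9/4]
R3 ← R3 + (1/4)·R1: [0, 21/4, -7, 21/4]
R4 ← R4 + (3/4)·R1: [0, 15/4, -5, 15/4]
R3 ← R3 + (7/3)·R2: [0, 0, 0, 0]
R4 ← R4 + (5/3)·R2: [0, 0, 0, 0]
2 nonzero rows, so rank(C) = 2.
C has 4 columns; by rank–nullity, nullity = 4 − 2 = 2.

2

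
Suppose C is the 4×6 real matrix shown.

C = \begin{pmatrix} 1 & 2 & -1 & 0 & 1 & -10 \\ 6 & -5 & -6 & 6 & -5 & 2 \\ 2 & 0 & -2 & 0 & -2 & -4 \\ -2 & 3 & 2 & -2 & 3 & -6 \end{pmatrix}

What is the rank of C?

Row reduce to echelon form.
R2 ← R2 − (6)·R1: [0, -17, 0, 6, -11, 62]
R3 ← R3 − (2)·R1: [0, -4, 0, 0, -4, 16]
R4 ← R4 + (2)·R1: [0, 7, 0, -2, 5, -26]
R3 ← R3 − (4/17)·R2: [0, 0, 0, -24/17, -24/17, 24/17]
R4 ← R4 + (7/17)·R2: [0, 0, 0, 8/17, 8/17, -8/17]
R4 ← R4 + (1/3)·R3: [0, 0, 0, 0, 0, 0]
Echelon form has 3 nonzero rows, so rank(C) = 3.

3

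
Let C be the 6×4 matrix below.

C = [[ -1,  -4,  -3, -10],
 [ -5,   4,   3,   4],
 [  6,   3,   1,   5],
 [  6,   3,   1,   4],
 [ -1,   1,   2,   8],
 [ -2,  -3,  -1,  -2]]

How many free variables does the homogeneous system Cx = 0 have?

Row reduce to echelon form.
R2 ← R2 − (5)·R1: [0, 24, 18, 54]
R3 ← R3 + (6)·R1: [0, -21, -17, -55]
R4 ← R4 + (6)·R1: [0, -21, -17, -56]
R5 ← R5 − R1: [0, 5, 5, 18]
R6 ← R6 − (2)·R1: [0, 5, 5, 18]
R3 ← R3 + (7/8)·R2: [0, 0, -5/4, -31/4]
R4 ← R4 + (7/8)·R2: [0, 0, -5/4, -35/4]
R5 ← R5 − (5/24)·R2: [0, 0, 5/4, 27/4]
R6 ← R6 − (5/24)·R2: [0, 0, 5/4, 27/4]
R4 ← R4 − R3: [0, 0, 0, -1]
R5 ← R5 + R3: [0, 0, 0, -1]
R6 ← R6 + R3: [0, 0, 0, -1]
R5 ← R5 − R4: [0, 0, 0, 0]
R6 ← R6 − R4: [0, 0, 0, 0]
4 nonzero rows, so rank(C) = 4.
C has 4 columns; by rank–nullity, nullity = 4 − 4 = 0.

0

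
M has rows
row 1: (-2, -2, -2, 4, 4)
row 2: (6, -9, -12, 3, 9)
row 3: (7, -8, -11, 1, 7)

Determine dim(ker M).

Row reduce to echelon form.
R2 ← R2 + (3)·R1: [0, -15, -18, 15, 21]
R3 ← R3 + (7/2)·R1: [0, -15, -18, 15, 21]
R3 ← R3 − R2: [0, 0, 0, 0, 0]
2 nonzero rows, so rank(M) = 2.
M has 5 columns; by rank–nullity, nullity = 5 − 2 = 3.

3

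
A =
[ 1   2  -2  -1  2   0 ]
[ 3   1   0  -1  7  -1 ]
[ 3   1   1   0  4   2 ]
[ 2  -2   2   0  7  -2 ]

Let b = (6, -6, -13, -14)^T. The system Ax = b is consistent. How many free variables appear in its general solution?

Row reduce the augmented matrix [A | b].
R2 ← R2 − (3)·R1: [0, -5, 6, 2, 1, -1, -24]
R3 ← R3 − (3)·R1: [0, -5, 7, 3, -2, 2, -31]
R4 ← R4 − (2)·R1: [0, -6, 6, 2, 3, -2, -26]
R3 ← R3 − R2: [0, 0, 1, 1, -3, 3, -7]
R4 ← R4 − (6/5)·R2: [0, 0, -6/5, -2/5, 9/5, -4/5, 14/5]
R4 ← R4 + (6/5)·R3: [0, 0, 0, 4/5, -9/5, 14/5, -28/5]
The echelon form has 4 nonzero rows, and every pivot lies in the first 6 columns, so rank(A) = rank([A|b]) = 4.
The system is consistent.
Free variables = (unknowns) − (rank) = 6 − 4 = 2.

2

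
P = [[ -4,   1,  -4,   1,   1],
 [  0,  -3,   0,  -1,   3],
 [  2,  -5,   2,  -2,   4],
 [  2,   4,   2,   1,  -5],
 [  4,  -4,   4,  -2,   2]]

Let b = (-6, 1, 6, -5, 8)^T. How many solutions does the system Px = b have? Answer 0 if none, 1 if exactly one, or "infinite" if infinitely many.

0

Row reduce the augmented matrix [P | b].
R3 ← R3 + (1/2)·R1: [0, -9/2, 0, -3/2, 9/2, 3]
R4 ← R4 + (1/2)·R1: [0, 9/2, 0, 3/2, -9/2, -8]
R5 ← R5 + R1: [0, -3, 0, -1, 3, 2]
R3 ← R3 − (3/2)·R2: [0, 0, 0, 0, 0, 3/2]
R4 ← R4 + (3/2)·R2: [0, 0, 0, 0, 0, -13/2]
R5 ← R5 − R2: [0, 0, 0, 0, 0, 1]
R4 ← R4 + (13/3)·R3: [0, 0, 0, 0, 0, 0]
R5 ← R5 − (2/3)·R3: [0, 0, 0, 0, 0, 0]
The echelon form has 3 nonzero rows; the last pivot sits in the augmented column, so rank(P) = 2 but rank([P|b]) = 3.
Since the ranks differ, the system is inconsistent.
It has no solutions.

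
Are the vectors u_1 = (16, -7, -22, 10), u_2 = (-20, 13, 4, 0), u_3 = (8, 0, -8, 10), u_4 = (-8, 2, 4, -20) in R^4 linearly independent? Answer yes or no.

Form the matrix with these vectors as rows and row reduce.
R2 ← R2 + (5/4)·R1: [0, 17/4, -47/2, 25/2]
R3 ← R3 − (1/2)·R1: [0, 7/2, 3, 5]
R4 ← R4 + (1/2)·R1: [0, -3/2, -7, -15]
R3 ← R3 − (14/17)·R2: [0, 0, 380/17, -90/17]
R4 ← R4 + (6/17)·R2: [0, 0, -260/17, -180/17]
R4 ← R4 + (13/19)·R3: [0, 0, 0, -270/19]
4 nonzero rows, so the 4 vectors span a space of dimension 4.
Since 4 = 4, the vectors are linearly independent.

yes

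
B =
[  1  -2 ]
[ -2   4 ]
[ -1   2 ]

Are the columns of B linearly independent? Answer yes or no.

no

Row reduce B to echelon form.
R2 ← R2 + (2)·R1: [0, 0]
R3 ← R3 + R1: [0, 0]
1 pivot among 2 columns.
Only 1 < 2 pivot columns, so the columns are linearly dependent.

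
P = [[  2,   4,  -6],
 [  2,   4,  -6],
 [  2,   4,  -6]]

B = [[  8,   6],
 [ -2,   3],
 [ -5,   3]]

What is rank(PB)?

First compute PB:
[[ 38,   6],
 [ 38,   6],
 [ 38,   6]]
Now row reduce the product.
R2 ← R2 − R1: [0, 0]
R3 ← R3 − R1: [0, 0]
1 nonzero row, so rank(PB) = 1.

1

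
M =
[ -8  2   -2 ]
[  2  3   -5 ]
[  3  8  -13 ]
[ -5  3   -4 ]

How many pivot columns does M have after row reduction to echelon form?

Row reduce to echelon form.
R2 ← R2 + (1/4)·R1: [0, 7/2, -11/2]
R3 ← R3 + (3/8)·R1: [0, 35/4, -55/4]
R4 ← R4 − (5/8)·R1: [0, 7/4, -11/4]
R3 ← R3 − (5/2)·R2: [0, 0, 0]
R4 ← R4 − (1/2)·R2: [0, 0, 0]
Echelon form has 2 nonzero rows, so rank(M) = 2.
Each nonzero row contributes one pivot column: 2 pivot columns.

2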